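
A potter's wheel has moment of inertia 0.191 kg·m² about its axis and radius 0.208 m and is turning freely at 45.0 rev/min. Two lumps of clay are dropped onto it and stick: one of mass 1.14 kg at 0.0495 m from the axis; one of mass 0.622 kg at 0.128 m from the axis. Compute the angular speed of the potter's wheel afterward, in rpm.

ω_f ≈ 42.1 rpm

No external torque acts about the axis; L_before = L_after.
Added inertia Σmr² = (1.14)(0.0495)² + (0.622)(0.128)² = 0.01298 kg·m²; I_f = 0.1910 + 0.01298 = 0.2040 kg·m².
ω_f = I_p ω_i / I_f = (0.1910)(45.0) / 0.2040 = 42.14 rpm.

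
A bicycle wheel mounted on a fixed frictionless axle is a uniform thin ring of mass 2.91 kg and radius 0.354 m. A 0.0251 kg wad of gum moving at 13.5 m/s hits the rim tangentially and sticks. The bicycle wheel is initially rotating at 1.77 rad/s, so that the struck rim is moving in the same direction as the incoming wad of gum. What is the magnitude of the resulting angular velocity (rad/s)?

The axle reaction passes through the axle and exerts no torque about it; angular momentum about the axle is conserved through the impact.
I_p = (2.91)(0.354)² = 0.3647 kg·m². Taking the sense of the wad of gum's angular momentum as positive, L_{wad} = m v R = (0.0251)(13.5)(0.354) = 0.1200 kg·m²/s.
L_i = +I_p ω_p + m v R = +(0.3647)(1.77) + 0.1200 = 0.7654 kg·m²/s.
After sticking, I_f = I_p + m R² = 0.3647 + (0.0251)(0.354)² = 0.3678 kg·m².
ω_f = L_i / I_f = 0.7654 / 0.3678 = 2.081 rad/s.

|ω_f| ≈ 2.08 rad/s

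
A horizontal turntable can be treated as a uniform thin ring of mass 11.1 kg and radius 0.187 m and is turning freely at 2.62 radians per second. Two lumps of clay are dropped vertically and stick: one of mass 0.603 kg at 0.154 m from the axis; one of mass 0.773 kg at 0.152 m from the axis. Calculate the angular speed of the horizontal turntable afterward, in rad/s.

ω_f ≈ 2.42 rad/s

The added mass arrives with no angular momentum about the axis, and any external torque about the axis is negligible, so the system's angular momentum is conserved.
I_p = (11.1)(0.187)² = 0.3882 kg·m².
Added inertia Σmr² = (0.603)(0.154)² + (0.773)(0.152)² = 0.03216 kg·m²; I_f = 0.3882 + 0.03216 = 0.4203 kg·m².
ω_f = I_p ω_i / I_f = (0.3882)(2.62) / 0.4203 = 2.420 rad/s.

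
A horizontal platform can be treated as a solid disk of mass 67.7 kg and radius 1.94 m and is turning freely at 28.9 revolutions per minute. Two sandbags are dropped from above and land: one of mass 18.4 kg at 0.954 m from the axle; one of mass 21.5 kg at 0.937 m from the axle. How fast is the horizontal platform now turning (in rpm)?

ω_f ≈ 22.6 rpm

The added mass arrives with no angular momentum about the axle, and any external torque about the axle is negligible, so the system's angular momentum is conserved.
I_p = ½(67.7)(1.94)² = 127.4 kg·m².
Added inertia Σmr² = (18.4)(0.954)² + (21.5)(0.937)² = 35.62 kg·m²; I_f = 127.4 + 35.62 = 163.0 kg·m².
ω_f = I_p ω_i / I_f = (127.4)(28.9) / 163.0 = 22.58 rpm.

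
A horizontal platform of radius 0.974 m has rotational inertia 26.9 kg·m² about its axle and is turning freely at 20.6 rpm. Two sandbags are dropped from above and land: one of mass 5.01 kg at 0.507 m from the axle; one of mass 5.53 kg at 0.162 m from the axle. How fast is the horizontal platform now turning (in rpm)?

The added mass arrives with no angular momentum about the axle, and any external torque about the axle is negligible, so the system's angular momentum is conserved.
Added inertia Σmr² = (5.01)(0.507)² + (5.53)(0.162)² = 1.433 kg·m²; I_f = 26.90 + 1.433 = 28.33 kg·m².
ω_f = I_p ω_i / I_f = (26.90)(20.6) / 28.33 = 19.56 rpm.

ω_f ≈ 19.6 rpm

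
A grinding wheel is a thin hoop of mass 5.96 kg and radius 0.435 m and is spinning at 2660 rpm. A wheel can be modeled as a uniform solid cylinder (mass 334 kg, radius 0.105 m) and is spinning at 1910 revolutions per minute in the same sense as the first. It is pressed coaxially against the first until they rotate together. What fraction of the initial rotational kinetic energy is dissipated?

The coupling torques are internal; angular momentum about the shared axis is conserved.
Moments of inertia: I_A = (5.96)(0.435)² = 1.128 kg·m²; I_B = ½(334)(0.105)² = 1.841 kg·m².
Taking A's sense as positive: L = (1.128)(2660) + (1.841)(1910) = 6517 kg·m²·rpm.
Combined I = 1.128 + 1.841 = 2.969 kg·m².
ω_f = L / I = 6517 / 2.969 = 2195 rpm.
KE_i = ½ΣIω² = 80580 J; KE_f = ½(2.969)(229.8)² = 78430 J.
Fraction dissipated = (KE_i − KE_f)/KE_i = 0.02677.

fraction ≈ 0.0268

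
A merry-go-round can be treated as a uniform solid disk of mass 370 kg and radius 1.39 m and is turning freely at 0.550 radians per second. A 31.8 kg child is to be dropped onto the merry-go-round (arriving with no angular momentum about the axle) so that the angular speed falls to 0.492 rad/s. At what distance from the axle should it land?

The added mass arrives with no angular momentum about the axle, and any external torque about the axle is negligible, so the system's angular momentum is conserved.
I_p = ½(370)(1.39)² = 357.4 kg·m².
I_p ω_i = (I_p + m r²) ω_f ⇒ m r² = I_p(ω_i/ω_f − 1) = 357.4(0.550/0.492 − 1) = 42.14 kg·m².
r = √(42.14/31.8) = 1.151 m.

r ≈ 1.15 m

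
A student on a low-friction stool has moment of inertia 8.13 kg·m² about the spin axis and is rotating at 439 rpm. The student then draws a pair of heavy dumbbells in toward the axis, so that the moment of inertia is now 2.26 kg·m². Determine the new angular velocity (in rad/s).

With no external torque about the axis, L is conserved: I₁ω₁ = I₂ω₂.
ω₂ = I₁ω₁ / I₂ = (8.130)(439 rpm) / (2.260) = 1579 rpm = 165.4 rad/s.

ω₂ ≈ 165 rad/s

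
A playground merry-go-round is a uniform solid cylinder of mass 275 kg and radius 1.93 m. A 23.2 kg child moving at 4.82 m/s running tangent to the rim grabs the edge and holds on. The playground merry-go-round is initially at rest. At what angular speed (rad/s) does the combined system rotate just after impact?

|ω_f| ≈ 0.361 rad/s

About the axle the impulsive forces during the collision are internal, so angular momentum about that axis is conserved.
I_p = ½(275)(1.93)² = 512.2 kg·m². Taking the sense of the child's angular momentum as positive, L_{child} = m v R = (23.2)(4.82)(1.93) = 215.8 kg·m²/s.
L_i = 0 + 215.8 = 215.8 kg·m²/s.
After sticking, I_f = I_p + m R² = 512.2 + (23.2)(1.93)² = 598.6 kg·m².
ω_f = L_i / I_f = 215.8 / 598.6 = 0.3605 rad/s.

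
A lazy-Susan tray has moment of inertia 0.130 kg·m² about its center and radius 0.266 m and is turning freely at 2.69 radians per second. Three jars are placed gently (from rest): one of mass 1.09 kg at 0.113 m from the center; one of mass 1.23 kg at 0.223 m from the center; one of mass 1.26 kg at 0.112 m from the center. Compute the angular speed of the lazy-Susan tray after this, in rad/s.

ω_f ≈ 1.58 rad/s

No external torque acts about the center; L_before = L_after.
Added inertia Σmr² = (1.09)(0.113)² + (1.23)(0.223)² + (1.26)(0.112)² = 0.09089 kg·m²; I_f = 0.1300 + 0.09089 = 0.2209 kg·m².
ω_f = I_p ω_i / I_f = (0.1300)(2.69) / 0.2209 = 1.583 rad/s.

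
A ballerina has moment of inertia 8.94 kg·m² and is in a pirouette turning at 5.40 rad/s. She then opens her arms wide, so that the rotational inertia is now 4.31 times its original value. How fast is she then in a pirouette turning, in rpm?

ω₂ ≈ 12.0 rpm

Angular momentum about the spin axis is conserved since the torque about it is zero.
I₂ = 4.31 × 8.94 = 38.53 kg·m².
ω₂ = I₁ω₁ / I₂ = (8.940)(5.40 rad/s) / (38.53) = 1.253 rad/s = 11.96 rpm.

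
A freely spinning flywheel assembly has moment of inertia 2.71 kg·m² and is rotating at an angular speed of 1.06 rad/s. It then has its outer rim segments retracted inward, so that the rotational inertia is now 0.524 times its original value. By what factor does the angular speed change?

ω₂/ω₁ ≈ 1.91

No external torque acts about the spin axis, so angular momentum is conserved.
I₂ = 0.524 × 2.71 = 1.420 kg·m².
ω₂/ω₁ = I₁/I₂ = 2.710 / 1.420 = 1.908.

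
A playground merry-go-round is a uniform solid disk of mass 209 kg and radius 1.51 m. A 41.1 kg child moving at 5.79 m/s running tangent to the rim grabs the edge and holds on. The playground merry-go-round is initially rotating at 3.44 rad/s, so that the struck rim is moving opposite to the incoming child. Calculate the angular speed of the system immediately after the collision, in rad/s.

|ω_f| ≈ 1.39 rad/s

About the axle the impulsive forces during the collision are internal, so angular momentum about that axis is conserved.
I_p = ½(209)(1.51)² = 238.3 kg·m². Taking the sense of the child's angular momentum as positive, L_{child} = m v R = (41.1)(5.79)(1.51) = 359.3 kg·m²/s.
L_i = −I_p ω_p + m v R = −(238.3)(3.44) + 359.3 = -460.3 kg·m²/s.
After sticking, I_f = I_p + m R² = 238.3 + (41.1)(1.51)² = 332.0 kg·m².
ω_f = L_i / I_f = -460.3 / 332.0 = -1.387 rad/s.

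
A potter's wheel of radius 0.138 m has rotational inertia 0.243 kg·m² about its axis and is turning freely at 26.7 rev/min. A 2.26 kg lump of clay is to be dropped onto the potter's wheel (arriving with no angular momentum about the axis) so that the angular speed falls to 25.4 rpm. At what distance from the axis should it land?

No external torque acts about the axis; L_before = L_after.
I_p ω_i = (I_p + m r²) ω_f ⇒ m r² = I_p(ω_i/ω_f − 1) = 0.2430(26.7/25.4 − 1) = 0.01244 kg·m².
r = √(0.01244/2.26) = 0.07418 m.

r ≈ 0.0742 m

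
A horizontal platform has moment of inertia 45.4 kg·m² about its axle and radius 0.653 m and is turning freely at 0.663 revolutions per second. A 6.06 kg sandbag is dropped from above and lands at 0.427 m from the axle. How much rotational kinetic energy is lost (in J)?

No external torque acts about the axle; L_before = L_after.
Added inertia Σmr² = (6.06)(0.427)² = 1.105 kg·m²; I_f = 45.40 + 1.105 = 46.50 kg·m².
ω_f = I_p ω_i / I_f = (45.40)(0.663) / 46.50 = 0.6472 rev/s.
KE_i = ½(45.40)(4.166 rad/s)² = 393.9 J; KE_f = ½(46.50)(4.067)² = 384.6 J.

energy lost ≈ 9.36 J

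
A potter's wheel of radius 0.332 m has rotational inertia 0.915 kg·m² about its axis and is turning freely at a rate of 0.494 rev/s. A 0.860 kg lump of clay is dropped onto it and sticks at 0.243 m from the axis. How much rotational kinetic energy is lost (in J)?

The added mass arrives with no angular momentum about the axis, and any external torque about the axis is negligible, so the system's angular momentum is conserved.
Added inertia Σmr² = (0.860)(0.243)² = 0.05078 kg·m²; I_f = 0.9150 + 0.05078 = 0.9658 kg·m².
ω_f = I_p ω_i / I_f = (0.9150)(0.494) / 0.9658 = 0.4680 rev/s.
KE_i = ½(0.9150)(3.104 rad/s)² = 4.408 J; KE_f = ½(0.9658)(2.941)² = 4.176 J.

energy lost ≈ 0.232 J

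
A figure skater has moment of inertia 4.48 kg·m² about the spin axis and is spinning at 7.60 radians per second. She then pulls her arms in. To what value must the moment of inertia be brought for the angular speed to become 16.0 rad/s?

No external torque acts about the spin axis, so angular momentum is conserved.
I₂ = I₁ω₁ / ω₂ = (4.48)(7.60) / (16.0) = 2.128 kg·m².

I₂ ≈ 2.13 kg·m²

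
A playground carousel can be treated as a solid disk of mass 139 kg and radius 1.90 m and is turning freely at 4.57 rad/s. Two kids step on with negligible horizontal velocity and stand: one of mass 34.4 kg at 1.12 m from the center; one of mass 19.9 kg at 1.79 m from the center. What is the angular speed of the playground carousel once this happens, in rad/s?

The added mass arrives with no angular momentum about the center, and any external torque about the center is negligible, so the system's angular momentum is conserved.
I_p = ½(139)(1.90)² = 250.9 kg·m².
Added inertia Σmr² = (34.4)(1.12)² + (19.9)(1.79)² = 106.9 kg·m²; I_f = 250.9 + 106.9 = 357.8 kg·m².
ω_f = I_p ω_i / I_f = (250.9)(4.57) / 357.8 = 3.204 rad/s.

ω_f ≈ 3.20 rad/s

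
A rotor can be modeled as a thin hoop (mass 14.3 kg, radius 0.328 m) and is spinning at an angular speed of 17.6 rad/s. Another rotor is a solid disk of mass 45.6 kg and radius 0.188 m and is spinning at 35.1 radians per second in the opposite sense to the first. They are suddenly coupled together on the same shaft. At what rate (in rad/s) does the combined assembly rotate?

|ω_f| ≈ 0.515 rad/s

The coupling torques are internal; angular momentum about the shared axis is conserved.
Moments of inertia: I_A = (14.3)(0.328)² = 1.538 kg·m²; I_B = ½(45.6)(0.188)² = 0.8058 kg·m².
Taking A's sense as positive: L = (1.538)(17.6) − (0.8058)(35.1) = -1.208 kg·m²·rad/s.
Combined I = 1.538 + 0.8058 = 2.344 kg·m².
ω_f = L / I = -1.208 / 2.344 = -0.5154 rad/s.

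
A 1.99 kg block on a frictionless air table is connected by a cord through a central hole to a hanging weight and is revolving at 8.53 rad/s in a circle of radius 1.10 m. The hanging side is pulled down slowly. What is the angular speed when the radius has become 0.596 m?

ω₂ ≈ 29.1 rad/s

No torque about the axis ⇒ m r₁² ω₁ = m r₂² ω₂.
ω₂ = ω₁ (r₁/r₂)² = (8.53)(1.10/0.596)² = 29.06 rad/s.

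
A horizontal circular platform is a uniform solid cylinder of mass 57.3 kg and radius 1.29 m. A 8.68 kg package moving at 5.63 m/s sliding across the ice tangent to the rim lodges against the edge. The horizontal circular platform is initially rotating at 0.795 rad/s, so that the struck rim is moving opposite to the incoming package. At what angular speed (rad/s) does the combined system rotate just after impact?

The axle reaction passes through the central axle and exerts no torque about it; angular momentum about the central axle is conserved through the impact.
I_p = ½(57.3)(1.29)² = 47.68 kg·m². Taking the sense of the package's angular momentum as positive, L_{package} = m v R = (8.68)(5.63)(1.29) = 63.04 kg·m²/s.
L_i = −I_p ω_p + m v R = −(47.68)(0.795) + 63.04 = 25.14 kg·m²/s.
After sticking, I_f = I_p + m R² = 47.68 + (8.68)(1.29)² = 62.12 kg·m².
ω_f = L_i / I_f = 25.14 / 62.12 = 0.4047 rad/s.

|ω_f| ≈ 0.405 rad/s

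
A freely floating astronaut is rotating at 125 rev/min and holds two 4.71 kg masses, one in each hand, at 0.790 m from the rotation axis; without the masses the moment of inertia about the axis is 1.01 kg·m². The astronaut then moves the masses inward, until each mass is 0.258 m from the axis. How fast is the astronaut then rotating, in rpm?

ω₂ ≈ 526 rpm

With no external torque about the axis, L is conserved: I₁ω₁ = I₂ω₂.
I₁ = 1.01 + 2(4.71)(0.790)² = 6.889 kg·m²; I₂ = 1.01 + 2(4.71)(0.258)² = 1.637 kg·m².
ω₂ = I₁ω₁ / I₂ = (6.889)(125 rpm) / (1.637) = 526.0 rpm.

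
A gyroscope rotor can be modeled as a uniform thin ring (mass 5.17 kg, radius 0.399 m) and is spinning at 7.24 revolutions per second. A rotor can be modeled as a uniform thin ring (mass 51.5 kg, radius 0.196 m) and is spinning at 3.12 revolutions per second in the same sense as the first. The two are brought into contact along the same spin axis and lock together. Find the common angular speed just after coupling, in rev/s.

|ω_f| ≈ 4.33 rev/s

No external torque acts about the common axis, so total angular momentum is conserved.
Moments of inertia: I_A = (5.17)(0.399)² = 0.8231 kg·m²; I_B = (51.5)(0.196)² = 1.978 kg·m².
Taking A's sense as positive: L = (0.8231)(7.24) + (1.978)(3.12) = 12.13 kg·m²·rev/s.
Combined I = 0.8231 + 1.978 = 2.801 kg·m².
ω_f = L / I = 12.13 / 2.801 = 4.330 rev/s.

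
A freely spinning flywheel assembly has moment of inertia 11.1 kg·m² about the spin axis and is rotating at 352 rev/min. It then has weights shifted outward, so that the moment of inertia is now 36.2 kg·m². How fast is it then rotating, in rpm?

ω₂ ≈ 108 rpm

No external torque acts about the spin axis, so angular momentum is conserved.
ω₂ = I₁ω₁ / I₂ = (11.10)(352 rpm) / (36.20) = 107.9 rpm.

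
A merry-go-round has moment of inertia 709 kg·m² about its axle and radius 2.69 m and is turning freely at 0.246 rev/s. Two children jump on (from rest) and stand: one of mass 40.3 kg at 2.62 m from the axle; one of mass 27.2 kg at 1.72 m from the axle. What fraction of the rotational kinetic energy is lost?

No external torque acts about the axle; L_before = L_after.
Added inertia Σmr² = (40.3)(2.62)² + (27.2)(1.72)² = 357.1 kg·m²; I_f = 709.0 + 357.1 = 1066 kg·m².
ω_f = I_p ω_i / I_f = (709.0)(0.246) / 1066 = 0.1636 rev/s.
KE_i = ½(709.0)(1.546 rad/s)² = 846.9 J; KE_f = ½(1066)(1.028)² = 563.2 J.
Fraction lost = 0.3350.

fraction ≈ 0.335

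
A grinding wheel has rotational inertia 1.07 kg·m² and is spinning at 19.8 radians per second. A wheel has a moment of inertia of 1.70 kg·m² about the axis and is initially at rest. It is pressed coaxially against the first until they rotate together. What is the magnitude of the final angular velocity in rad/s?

|ω_f| ≈ 7.65 rad/s

No external torque acts about the common axis, so total angular momentum is conserved.
Taking A's sense as positive: L = (1.070)(19.8) = 21.19 kg·m²·rad/s.
Combined I = 1.070 + 1.700 = 2.770 kg·m².
ω_f = L / I = 21.19 / 2.770 = 7.648 rad/s.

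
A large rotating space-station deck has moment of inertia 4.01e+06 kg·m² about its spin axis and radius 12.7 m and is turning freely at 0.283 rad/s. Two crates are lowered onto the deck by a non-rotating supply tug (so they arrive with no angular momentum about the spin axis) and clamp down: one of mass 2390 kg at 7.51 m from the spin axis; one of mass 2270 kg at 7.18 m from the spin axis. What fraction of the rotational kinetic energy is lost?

The added mass arrives with no angular momentum about the spin axis, and any external torque about the spin axis is negligible, so the system's angular momentum is conserved.
Added inertia Σmr² = (2390)(7.51)² + (2270)(7.18)² = 2.518e+05 kg·m²; I_f = 4.010e+06 + 2.518e+05 = 4.262e+06 kg·m².
ω_f = I_p ω_i / I_f = (4.010e+06)(0.283) / 4.262e+06 = 0.2663 rad/s.
KE_i = ½(4.010e+06)(0.2830 rad/s)² = 1.606e+05 J; KE_f = ½(4.262e+06)(0.2663)² = 1.511e+05 J.
Fraction lost = 0.05909.

fraction ≈ 0.0591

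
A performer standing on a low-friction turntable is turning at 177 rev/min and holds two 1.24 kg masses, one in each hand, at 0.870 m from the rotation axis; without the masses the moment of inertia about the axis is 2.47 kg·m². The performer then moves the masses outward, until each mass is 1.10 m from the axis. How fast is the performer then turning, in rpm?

No external torque acts about the spin axis, so angular momentum is conserved.
I₁ = 2.47 + 2(1.24)(0.870)² = 4.347 kg·m²; I₂ = 2.47 + 2(1.24)(1.10)² = 5.471 kg·m².
ω₂ = I₁ω₁ / I₂ = (4.347)(177 rpm) / (5.471) = 140.6 rpm.

ω₂ ≈ 141 rpm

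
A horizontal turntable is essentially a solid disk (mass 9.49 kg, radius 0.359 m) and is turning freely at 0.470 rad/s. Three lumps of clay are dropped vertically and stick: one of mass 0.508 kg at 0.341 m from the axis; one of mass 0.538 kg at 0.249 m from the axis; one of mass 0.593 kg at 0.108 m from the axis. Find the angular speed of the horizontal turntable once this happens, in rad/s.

ω_f ≈ 0.404 rad/s

No external torque acts about the axis; L_before = L_after.
I_p = ½(9.49)(0.359)² = 0.6115 kg·m².
Added inertia Σmr² = (0.508)(0.341)² + (0.538)(0.249)² + (0.593)(0.108)² = 0.09934 kg·m²; I_f = 0.6115 + 0.09934 = 0.7109 kg·m².
ω_f = I_p ω_i / I_f = (0.6115)(0.470) / 0.7109 = 0.4043 rad/s.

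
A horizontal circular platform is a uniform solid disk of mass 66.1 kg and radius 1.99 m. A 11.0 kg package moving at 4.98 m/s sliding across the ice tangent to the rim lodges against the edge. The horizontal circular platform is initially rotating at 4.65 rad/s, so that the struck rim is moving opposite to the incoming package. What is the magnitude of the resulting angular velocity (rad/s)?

|ω_f| ≈ 2.86 rad/s

About the central axle the impulsive forces during the collision are internal, so angular momentum about that axis is conserved.
I_p = ½(66.1)(1.99)² = 130.9 kg·m². Taking the sense of the package's angular momentum as positive, L_{package} = m v R = (11.0)(4.98)(1.99) = 109.0 kg·m²/s.
L_i = −I_p ω_p + m v R = −(130.9)(4.65) + 109.0 = -499.6 kg·m²/s.
After sticking, I_f = I_p + m R² = 130.9 + (11.0)(1.99)² = 174.4 kg·m².
ω_f = L_i / I_f = -499.6 / 174.4 = -2.864 rad/s.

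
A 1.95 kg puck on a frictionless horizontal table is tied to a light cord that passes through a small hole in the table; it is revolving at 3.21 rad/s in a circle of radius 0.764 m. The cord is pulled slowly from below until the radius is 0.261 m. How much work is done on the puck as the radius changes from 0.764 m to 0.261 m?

No torque about the axis ⇒ m r₁² ω₁ = m r₂² ω₂.
ω₂ = ω₁ (r₁/r₂)² = (3.21)(0.764/0.261)² = 27.50 rad/s.
W = ΔKE = ½m(v₂² − v₁²) = 44.38 J.

W ≈ 44.4 J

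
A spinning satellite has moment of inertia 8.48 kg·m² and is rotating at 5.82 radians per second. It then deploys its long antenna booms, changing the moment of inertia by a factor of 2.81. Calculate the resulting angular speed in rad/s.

Angular momentum about the spin axis is conserved since the torque about it is zero.
I₂ = 2.81 × 8.48 = 23.83 kg·m².
ω₂ = I₁ω₁ / I₂ = (8.480)(5.82 rad/s) / (23.83) = 2.071 rad/s.

ω₂ ≈ 2.07 rad/s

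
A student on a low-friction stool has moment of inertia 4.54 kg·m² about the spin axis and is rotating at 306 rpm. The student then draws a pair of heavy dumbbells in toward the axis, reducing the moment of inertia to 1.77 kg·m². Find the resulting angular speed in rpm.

Angular momentum about the spin axis is conserved since the torque about it is zero.
ω₂ = I₁ω₁ / I₂ = (4.540)(306 rpm) / (1.770) = 784.9 rpm.

ω₂ ≈ 785 rpm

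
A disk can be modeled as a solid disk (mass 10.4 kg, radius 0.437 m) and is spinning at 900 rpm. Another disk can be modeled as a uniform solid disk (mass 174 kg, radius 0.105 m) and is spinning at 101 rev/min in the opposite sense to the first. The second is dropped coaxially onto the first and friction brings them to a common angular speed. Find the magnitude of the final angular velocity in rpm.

No external torque acts about the common axis, so total angular momentum is conserved.
Moments of inertia: I_A = ½(10.4)(0.437)² = 0.9930 kg·m²; I_B = ½(174)(0.105)² = 0.9592 kg·m².
Taking A's sense as positive: L = (0.9930)(900) − (0.9592)(101) = 796.9 kg·m²·rpm.
Combined I = 0.9930 + 0.9592 = 1.952 kg·m².
ω_f = L / I = 796.9 / 1.952 = 408.2 rpm.

|ω_f| ≈ 408 rpm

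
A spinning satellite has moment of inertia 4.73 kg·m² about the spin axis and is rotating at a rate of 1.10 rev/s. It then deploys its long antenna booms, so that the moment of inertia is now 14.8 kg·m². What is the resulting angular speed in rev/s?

ω₂ ≈ 0.352 rev/s

No external torque acts about the spin axis, so angular momentum is conserved.
ω₂ = I₁ω₁ / I₂ = (4.730)(1.10 rev/s) / (14.80) = 0.3516 rev/s.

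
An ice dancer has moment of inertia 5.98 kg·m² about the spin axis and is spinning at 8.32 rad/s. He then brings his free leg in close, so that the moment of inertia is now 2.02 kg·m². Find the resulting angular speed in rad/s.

With no external torque about the axis, L is conserved: I₁ω₁ = I₂ω₂.
ω₂ = I₁ω₁ / I₂ = (5.980)(8.32 rad/s) / (2.020) = 24.63 rad/s.

ω₂ ≈ 24.6 rad/s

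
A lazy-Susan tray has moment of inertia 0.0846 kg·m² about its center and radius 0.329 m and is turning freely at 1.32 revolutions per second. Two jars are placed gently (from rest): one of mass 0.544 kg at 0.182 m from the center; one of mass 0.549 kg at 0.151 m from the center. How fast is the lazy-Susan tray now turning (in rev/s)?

ω_f ≈ 0.970 rev/s

The added mass arrives with no angular momentum about the center, and any external torque about the center is negligible, so the system's angular momentum is conserved.
Added inertia Σmr² = (0.544)(0.182)² + (0.549)(0.151)² = 0.03054 kg·m²; I_f = 0.08460 + 0.03054 = 0.1151 kg·m².
ω_f = I_p ω_i / I_f = (0.08460)(1.32) / 0.1151 = 0.9699 rev/s.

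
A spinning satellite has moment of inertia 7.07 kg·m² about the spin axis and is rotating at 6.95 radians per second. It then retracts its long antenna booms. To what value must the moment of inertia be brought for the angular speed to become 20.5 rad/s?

I₂ ≈ 2.40 kg·m²

With no external torque about the axis, L is conserved: I₁ω₁ = I₂ω₂.
I₂ = I₁ω₁ / ω₂ = (7.07)(6.95) / (20.5) = 2.397 kg·m².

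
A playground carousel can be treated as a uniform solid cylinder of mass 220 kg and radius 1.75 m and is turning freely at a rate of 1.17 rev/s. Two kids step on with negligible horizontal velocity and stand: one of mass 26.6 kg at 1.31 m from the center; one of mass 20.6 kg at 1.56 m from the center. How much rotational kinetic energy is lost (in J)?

No external torque acts about the center; L_before = L_after.
I_p = ½(220)(1.75)² = 336.9 kg·m².
Added inertia Σmr² = (26.6)(1.31)² + (20.6)(1.56)² = 95.78 kg·m²; I_f = 336.9 + 95.78 = 432.7 kg·m².
ω_f = I_p ω_i / I_f = (336.9)(1.17) / 432.7 = 0.9110 rev/s.
KE_i = ½(336.9)(7.351 rad/s)² = 9103 J; KE_f = ½(432.7)(5.724)² = 7088 J.

energy lost ≈ 2020 J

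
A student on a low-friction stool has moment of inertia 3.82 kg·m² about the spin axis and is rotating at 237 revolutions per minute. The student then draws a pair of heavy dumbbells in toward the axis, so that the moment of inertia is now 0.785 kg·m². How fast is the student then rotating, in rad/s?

With no external torque about the axis, L is conserved: I₁ω₁ = I₂ω₂.
ω₂ = I₁ω₁ / I₂ = (3.820)(237 rpm) / (0.7850) = 1153 rpm = 120.8 rad/s.

ω₂ ≈ 121 rad/s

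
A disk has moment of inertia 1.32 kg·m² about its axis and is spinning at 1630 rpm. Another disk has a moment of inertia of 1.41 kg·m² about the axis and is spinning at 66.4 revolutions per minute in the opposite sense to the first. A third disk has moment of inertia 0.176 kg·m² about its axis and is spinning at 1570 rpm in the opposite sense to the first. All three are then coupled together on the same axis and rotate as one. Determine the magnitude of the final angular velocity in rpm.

The coupling torques are internal; angular momentum about the shared axis is conserved.
Taking A's sense as positive: L = (1.320)(1630) − (1.410)(66.4) − (0.1760)(1570) = 1782 kg·m²·rpm.
Combined I = 1.320 + 1.410 + 0.1760 = 2.906 kg·m².
ω_f = L / I = 1782 / 2.906 = 613.1 rpm.

|ω_f| ≈ 613 rpm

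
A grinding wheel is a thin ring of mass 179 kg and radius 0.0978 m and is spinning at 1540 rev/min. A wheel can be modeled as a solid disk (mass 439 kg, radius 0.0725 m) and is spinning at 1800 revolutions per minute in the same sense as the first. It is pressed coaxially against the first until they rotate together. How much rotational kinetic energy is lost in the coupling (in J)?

ΔKE lost ≈ 255 J

No external torque acts about the common axis, so total angular momentum is conserved.
Moments of inertia: I_A = (179)(0.0978)² = 1.712 kg·m²; I_B = ½(439)(0.0725)² = 1.154 kg·m².
Taking A's sense as positive: L = (1.712)(1540) + (1.154)(1800) = 4713 kg·m²·rpm.
Combined I = 1.712 + 1.154 = 2.866 kg·m².
ω_f = L / I = 4713 / 2.866 = 1645 rpm.
KE_i = ½ΣIω² = 42760 J; KE_f = ½(2.866)(172.2)² = 42500 J.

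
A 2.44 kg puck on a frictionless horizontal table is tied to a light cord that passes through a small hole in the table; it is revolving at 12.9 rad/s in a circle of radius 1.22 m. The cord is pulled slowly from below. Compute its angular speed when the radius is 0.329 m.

ω₂ ≈ 177 rad/s

No torque about the axis ⇒ m r₁² ω₁ = m r₂² ω₂.
ω₂ = ω₁ (r₁/r₂)² = (12.9)(1.22/0.329)² = 177.4 rad/s.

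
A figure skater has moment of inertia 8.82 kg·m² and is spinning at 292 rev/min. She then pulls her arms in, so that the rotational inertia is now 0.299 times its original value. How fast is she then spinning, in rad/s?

Angular momentum about the spin axis is conserved since the torque about it is zero.
I₂ = 0.299 × 8.82 = 2.637 kg·m².
ω₂ = I₁ω₁ / I₂ = (8.820)(292 rpm) / (2.637) = 976.6 rpm = 102.3 rad/s.

ω₂ ≈ 102 rad/s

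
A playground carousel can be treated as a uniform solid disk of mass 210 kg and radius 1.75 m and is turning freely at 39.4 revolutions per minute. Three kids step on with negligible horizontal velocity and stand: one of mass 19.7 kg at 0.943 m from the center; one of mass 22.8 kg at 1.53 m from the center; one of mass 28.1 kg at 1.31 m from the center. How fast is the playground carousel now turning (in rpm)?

No external torque acts about the center; L_before = L_after.
I_p = ½(210)(1.75)² = 321.6 kg·m².
Added inertia Σmr² = (19.7)(0.943)² + (22.8)(1.53)² + (28.1)(1.31)² = 119.1 kg·m²; I_f = 321.6 + 119.1 = 440.7 kg·m².
ω_f = I_p ω_i / I_f = (321.6)(39.4) / 440.7 = 28.75 rpm.

ω_f ≈ 28.8 rpm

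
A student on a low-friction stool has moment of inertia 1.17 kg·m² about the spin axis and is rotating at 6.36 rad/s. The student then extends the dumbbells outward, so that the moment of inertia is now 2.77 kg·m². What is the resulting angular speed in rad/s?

Angular momentum about the spin axis is conserved since the torque about it is zero.
ω₂ = I₁ω₁ / I₂ = (1.170)(6.36 rad/s) / (2.770) = 2.686 rad/s.

ω₂ ≈ 2.69 rad/s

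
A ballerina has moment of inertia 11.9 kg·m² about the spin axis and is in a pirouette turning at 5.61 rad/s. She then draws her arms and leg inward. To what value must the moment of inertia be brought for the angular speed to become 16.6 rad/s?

I₂ ≈ 4.02 kg·m²

Angular momentum about the spin axis is conserved since the torque about it is zero.
I₂ = I₁ω₁ / ω₂ = (11.9)(5.61) / (16.6) = 4.022 kg·m².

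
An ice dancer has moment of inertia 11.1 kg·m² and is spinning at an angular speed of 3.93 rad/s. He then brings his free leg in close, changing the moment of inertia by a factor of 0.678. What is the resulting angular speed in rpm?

With no external torque about the axis, L is conserved: I₁ω₁ = I₂ω₂.
I₂ = 0.678 × 11.1 = 7.526 kg·m².
ω₂ = I₁ω₁ / I₂ = (11.10)(3.93 rad/s) / (7.526) = 5.796 rad/s = 55.35 rpm.

ω₂ ≈ 55.4 rpm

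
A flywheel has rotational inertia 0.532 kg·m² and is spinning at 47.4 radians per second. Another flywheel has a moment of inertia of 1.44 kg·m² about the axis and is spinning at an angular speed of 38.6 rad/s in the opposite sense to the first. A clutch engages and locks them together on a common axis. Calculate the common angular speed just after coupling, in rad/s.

The coupling torques are internal; angular momentum about the shared axis is conserved.
Taking A's sense as positive: L = (0.5320)(47.4) − (1.440)(38.6) = -30.37 kg·m²·rad/s.
Combined I = 0.5320 + 1.440 = 1.972 kg·m².
ω_f = L / I = -30.37 / 1.972 = -15.40 rad/s.

|ω_f| ≈ 15.4 rad/s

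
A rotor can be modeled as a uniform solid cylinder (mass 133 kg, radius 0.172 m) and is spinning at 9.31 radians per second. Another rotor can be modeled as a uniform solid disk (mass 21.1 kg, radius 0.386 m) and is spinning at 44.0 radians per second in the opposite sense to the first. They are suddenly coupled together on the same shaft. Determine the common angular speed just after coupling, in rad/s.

No external torque acts about the common axis, so total angular momentum is conserved.
Moments of inertia: I_A = ½(133)(0.172)² = 1.967 kg·m²; I_B = ½(21.1)(0.386)² = 1.572 kg·m².
Taking A's sense as positive: L = (1.967)(9.31) − (1.572)(44.0) = -50.85 kg·m²·rad/s.
Combined I = 1.967 + 1.572 = 3.539 kg·m².
ω_f = L / I = -50.85 / 3.539 = -14.37 rad/s.

|ω_f| ≈ 14.4 rad/s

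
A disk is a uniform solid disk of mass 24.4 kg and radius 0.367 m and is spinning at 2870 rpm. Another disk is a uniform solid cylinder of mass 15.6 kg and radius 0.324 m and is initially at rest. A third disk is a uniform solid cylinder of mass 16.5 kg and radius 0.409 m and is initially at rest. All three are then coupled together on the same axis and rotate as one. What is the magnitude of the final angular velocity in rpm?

|ω_f| ≈ 1230 rpm

The coupling torques are internal; angular momentum about the shared axis is conserved.
Moments of inertia: I_A = ½(24.4)(0.367)² = 1.643 kg·m²; I_B = ½(15.6)(0.324)² = 0.8188 kg·m²; I_C = ½(16.5)(0.409)² = 1.380 kg·m².
Taking A's sense as positive: L = (1.643)(2870) = 4716 kg·m²·rpm.
Combined I = 1.643 + 0.8188 + 1.380 = 3.842 kg·m².
ω_f = L / I = 4716 / 3.842 = 1227 rpm.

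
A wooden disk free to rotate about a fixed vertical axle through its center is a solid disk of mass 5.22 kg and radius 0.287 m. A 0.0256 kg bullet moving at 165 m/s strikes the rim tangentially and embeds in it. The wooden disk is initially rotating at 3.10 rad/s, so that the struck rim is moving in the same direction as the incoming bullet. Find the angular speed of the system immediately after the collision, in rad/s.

|ω_f| ≈ 8.65 rad/s

The axle reaction passes through the axle and exerts no torque about it; angular momentum about the axle is conserved through the impact.
I_p = ½(5.22)(0.287)² = 0.2150 kg·m². Taking the sense of the bullet's angular momentum as positive, L_{bullet} = m v R = (0.0256)(165)(0.287) = 1.212 kg·m²/s.
L_i = +I_p ω_p + m v R = +(0.2150)(3.10) + 1.212 = 1.879 kg·m²/s.
After sticking, I_f = I_p + m R² = 0.2150 + (0.0256)(0.287)² = 0.2171 kg·m².
ω_f = L_i / I_f = 1.879 / 0.2171 = 8.654 rad/s.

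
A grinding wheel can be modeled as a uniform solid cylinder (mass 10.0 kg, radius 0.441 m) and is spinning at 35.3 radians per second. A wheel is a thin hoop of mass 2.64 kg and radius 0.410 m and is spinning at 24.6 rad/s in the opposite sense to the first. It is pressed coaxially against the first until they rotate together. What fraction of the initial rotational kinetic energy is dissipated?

fraction ≈ 0.739

No external torque acts about the common axis, so total angular momentum is conserved.
Moments of inertia: I_A = ½(10.0)(0.441)² = 0.9724 kg·m²; I_B = (2.64)(0.410)² = 0.4438 kg·m².
Taking A's sense as positive: L = (0.9724)(35.3) − (0.4438)(24.6) = 23.41 kg·m²·rad/s.
Combined I = 0.9724 + 0.4438 = 1.416 kg·m².
ω_f = L / I = 23.41 / 1.416 = 16.53 rad/s.
KE_i = ½ΣIω² = 740.1 J; KE_f = ½(1.416)(16.53)² = 193.5 J.
Fraction dissipated = (KE_i − KE_f)/KE_i = 0.7386.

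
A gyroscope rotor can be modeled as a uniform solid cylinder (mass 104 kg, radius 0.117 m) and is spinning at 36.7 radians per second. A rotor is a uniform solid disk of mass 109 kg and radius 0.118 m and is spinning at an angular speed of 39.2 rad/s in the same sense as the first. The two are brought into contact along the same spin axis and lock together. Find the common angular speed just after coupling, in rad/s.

The coupling torques are internal; angular momentum about the shared axis is conserved.
Moments of inertia: I_A = ½(104)(0.117)² = 0.7118 kg·m²; I_B = ½(109)(0.118)² = 0.7589 kg·m².
Taking A's sense as positive: L = (0.7118)(36.7) + (0.7589)(39.2) = 55.87 kg·m²·rad/s.
Combined I = 0.7118 + 0.7589 = 1.471 kg·m².
ω_f = L / I = 55.87 / 1.471 = 37.99 rad/s.

|ω_f| ≈ 38.0 rad/s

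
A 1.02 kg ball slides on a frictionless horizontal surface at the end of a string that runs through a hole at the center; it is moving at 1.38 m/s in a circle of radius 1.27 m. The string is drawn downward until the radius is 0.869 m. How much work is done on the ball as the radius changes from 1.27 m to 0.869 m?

W ≈ 1.10 J

The only horizontal force on the mass is along the cord (radial), so it exerts no torque about the hole and angular momentum m v r is conserved.
v₂ = v₁ r₁ / r₂ = (1.38)(1.27) / (0.869) = 2.017 m/s.
W = ΔKE = ½m(v₂² − v₁²) = 1.103 J.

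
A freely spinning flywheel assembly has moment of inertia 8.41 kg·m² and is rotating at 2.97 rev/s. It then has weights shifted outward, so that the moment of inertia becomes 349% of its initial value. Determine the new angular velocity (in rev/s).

ω₂ ≈ 0.851 rev/s

With no external torque about the axis, L is conserved: I₁ω₁ = I₂ω₂.
I₂ = 3.49 × 8.41 = 29.35 kg·m².
ω₂ = I₁ω₁ / I₂ = (8.410)(2.97 rev/s) / (29.35) = 0.8510 rev/s.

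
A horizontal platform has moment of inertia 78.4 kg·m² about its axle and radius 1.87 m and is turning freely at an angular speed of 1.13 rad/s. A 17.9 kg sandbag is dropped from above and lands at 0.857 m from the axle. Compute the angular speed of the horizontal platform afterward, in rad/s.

No external torque acts about the axle; L_before = L_after.
Added inertia Σmr² = (17.9)(0.857)² = 13.15 kg·m²; I_f = 78.40 + 13.15 = 91.55 kg·m².
ω_f = I_p ω_i / I_f = (78.40)(1.13) / 91.55 = 0.9677 rad/s.

ω_f ≈ 0.968 rad/s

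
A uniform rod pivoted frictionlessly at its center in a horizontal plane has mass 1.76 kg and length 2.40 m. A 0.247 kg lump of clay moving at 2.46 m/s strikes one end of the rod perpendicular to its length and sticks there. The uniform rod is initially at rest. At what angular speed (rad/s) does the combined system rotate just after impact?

The axle reaction passes through the pivot and exerts no torque about it; angular momentum about the pivot is conserved through the impact.
I_p = (1/12)(1.76)(2.40)² = 0.8448 kg·m². Taking the sense of the lump of clay's angular momentum as positive, L_{lump} = m v R = (0.247)(2.46)(2.40/2) = 0.7291 kg·m²/s.
L_i = 0 + 0.7291 = 0.7291 kg·m²/s.
After sticking, I_f = I_p + m R² = 0.8448 + (0.247)(2.40/2)² = 1.200 kg·m².
ω_f = L_i / I_f = 0.7291 / 1.200 = 0.6074 rad/s.

|ω_f| ≈ 0.607 rad/s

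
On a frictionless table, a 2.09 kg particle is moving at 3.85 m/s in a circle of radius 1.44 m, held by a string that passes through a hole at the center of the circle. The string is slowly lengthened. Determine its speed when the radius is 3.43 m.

Central (radial) force ⇒ zero torque about the center ⇒ m v r is constant.
v₂ = v₁ r₁ / r₂ = (3.85)(1.44) / (3.43) = 1.616 m/s.

v₂ ≈ 1.62 m/s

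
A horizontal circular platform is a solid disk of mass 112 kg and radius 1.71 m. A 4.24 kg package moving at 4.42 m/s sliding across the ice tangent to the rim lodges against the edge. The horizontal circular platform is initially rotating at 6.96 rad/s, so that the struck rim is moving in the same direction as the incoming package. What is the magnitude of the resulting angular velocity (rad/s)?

About the central axle the impulsive forces during the collision are internal, so angular momentum about that axis is conserved.
I_p = ½(112)(1.71)² = 163.7 kg·m². Taking the sense of the package's angular momentum as positive, L_{package} = m v R = (4.24)(4.42)(1.71) = 32.05 kg·m²/s.
L_i = +I_p ω_p + m v R = +(163.7)(6.96) + 32.05 = 1172 kg·m²/s.
After sticking, I_f = I_p + m R² = 163.7 + (4.24)(1.71)² = 176.1 kg·m².
ω_f = L_i / I_f = 1172 / 176.1 = 6.652 rad/s.

|ω_f| ≈ 6.65 rad/s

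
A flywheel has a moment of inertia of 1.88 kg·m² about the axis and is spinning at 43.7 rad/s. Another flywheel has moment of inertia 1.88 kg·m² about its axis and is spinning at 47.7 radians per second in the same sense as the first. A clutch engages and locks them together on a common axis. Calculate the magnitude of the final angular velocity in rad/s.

|ω_f| ≈ 45.7 rad/s

No external torque acts about the common axis, so total angular momentum is conserved.
Taking A's sense as positive: L = (1.880)(43.7) + (1.880)(47.7) = 171.8 kg·m²·rad/s.
Combined I = 1.880 + 1.880 = 3.760 kg·m².
ω_f = L / I = 171.8 / 3.760 = 45.70 rad/s.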